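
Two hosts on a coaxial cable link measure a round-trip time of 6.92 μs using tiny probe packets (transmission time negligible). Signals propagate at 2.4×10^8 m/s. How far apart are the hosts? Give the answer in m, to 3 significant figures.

830 m

One-way propagation = RTT/2 = 3.46 μs.
d = s × t = 240000000 × 3.46e-06 = 830 m.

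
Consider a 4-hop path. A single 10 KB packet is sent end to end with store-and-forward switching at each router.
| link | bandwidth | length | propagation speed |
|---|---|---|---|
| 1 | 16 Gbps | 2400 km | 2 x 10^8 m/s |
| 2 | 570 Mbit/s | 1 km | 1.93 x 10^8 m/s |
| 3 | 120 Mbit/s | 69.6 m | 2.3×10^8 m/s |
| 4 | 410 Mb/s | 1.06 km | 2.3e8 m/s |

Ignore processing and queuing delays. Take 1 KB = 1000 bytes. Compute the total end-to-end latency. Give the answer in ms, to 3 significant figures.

13.0 ms

L = 80000 bits.
Transmission delays (L/R per hop): 0.005, 0.140351, 0.666667, 0.195122 ms; sum = 1.00714 ms.
Propagation delays (d/s per hop): 12, 0.00518135, 0.000302609, 0.0046087 ms; sum = 12.0101 ms.
End-to-end = 13.0 ms.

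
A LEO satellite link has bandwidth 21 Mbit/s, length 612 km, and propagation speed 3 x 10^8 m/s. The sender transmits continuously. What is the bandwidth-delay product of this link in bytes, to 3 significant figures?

Propagation delay = 612000 / 300000000 = 0.00204 s.
BDP = R × t_prop = 21000000 × 0.00204 = 42840 bits.
In bytes: 42840/8 = 5360 bytes.

5360 bytes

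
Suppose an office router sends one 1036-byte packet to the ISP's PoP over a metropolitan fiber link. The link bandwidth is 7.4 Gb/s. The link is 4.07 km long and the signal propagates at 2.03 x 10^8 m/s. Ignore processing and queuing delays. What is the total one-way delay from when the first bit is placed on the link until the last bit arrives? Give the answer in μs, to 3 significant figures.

21.2 μs

L = 1036 × 8 = 8288 bits.
Transmission delay = L/R = 8288 / 7400000000 = 1.12 μs.
Propagation delay = d/s = 4070 m / 2.03e+08 m/s = 20.0493 μs.
Total = 21.2 μs.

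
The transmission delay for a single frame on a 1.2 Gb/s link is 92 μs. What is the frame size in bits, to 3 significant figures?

L = R × t_tx = 1200000000 b/s × 9.2e-05 s = 110400 bits.

110000 bits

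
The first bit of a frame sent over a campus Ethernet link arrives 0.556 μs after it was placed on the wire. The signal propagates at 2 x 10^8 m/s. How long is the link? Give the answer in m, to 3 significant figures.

d = s × t_prop = 200000000 × 5.56e-07 = 111 m.

111 m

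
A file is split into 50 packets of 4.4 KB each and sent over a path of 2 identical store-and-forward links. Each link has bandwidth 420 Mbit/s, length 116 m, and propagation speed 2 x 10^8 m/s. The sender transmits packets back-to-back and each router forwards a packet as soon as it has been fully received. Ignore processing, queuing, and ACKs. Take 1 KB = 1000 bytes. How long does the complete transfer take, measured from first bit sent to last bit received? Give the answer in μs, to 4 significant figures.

Per-hop transmission t_tx = L/R = 35200/420000000 = 83.8095 μs.
Per-hop propagation t_prop = 116/200000000 = 0.58 μs.
Pipeline fill: first packet needs 2·t_tx to clear all hops; remaining 49 packets each add one t_tx.
Total = (2+50-1)·t_tx + 2·t_prop = 51·83.8095 + 2·0.58 = 4275 μs.

4275 μs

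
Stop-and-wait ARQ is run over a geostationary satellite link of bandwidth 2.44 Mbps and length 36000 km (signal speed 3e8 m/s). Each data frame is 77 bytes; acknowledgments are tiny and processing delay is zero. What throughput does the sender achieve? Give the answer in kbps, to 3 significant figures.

t_tx = L/R = 616/2440000 = 0.000252459 s.
t_prop = 36000000/300000000 = 0.12 s; RTT = 0.24 s.
Cycle = t_tx + RTT = 0.240252 s.
Throughput = L / cycle = 616 / 0.240252 = 2.56 kbps.

2.56 kbps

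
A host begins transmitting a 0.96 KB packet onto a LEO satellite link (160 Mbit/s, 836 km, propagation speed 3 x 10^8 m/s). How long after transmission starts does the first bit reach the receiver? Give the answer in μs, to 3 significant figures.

2790 μs

First bit experiences only propagation delay: d/s = 836000/300000000 = 2790 μs.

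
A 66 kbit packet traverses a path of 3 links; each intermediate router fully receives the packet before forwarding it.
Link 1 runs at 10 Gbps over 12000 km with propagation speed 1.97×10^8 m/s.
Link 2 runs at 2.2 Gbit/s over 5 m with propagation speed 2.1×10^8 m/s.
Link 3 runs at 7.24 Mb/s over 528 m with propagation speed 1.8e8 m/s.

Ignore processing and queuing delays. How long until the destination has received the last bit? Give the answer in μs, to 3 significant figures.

L = 66000 bits.
Transmission delays (L/R per hop): 6.6, 30, 9116.02 μs; sum = 9152.62 μs.
Propagation delays (d/s per hop): 60913.7, 0.0238095, 2.93333 μs; sum = 60916.7 μs.
End-to-end = 70100 μs.

70100 μs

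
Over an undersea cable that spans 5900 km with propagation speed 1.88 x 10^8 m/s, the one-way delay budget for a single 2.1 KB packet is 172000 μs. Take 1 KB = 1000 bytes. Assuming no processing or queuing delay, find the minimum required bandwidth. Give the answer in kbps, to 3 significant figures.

119 kbps

L = 16800 bits.
Propagation delay = 5900000 / 188000000 = 31383 μs.
Transmission budget = 172000 − 31383 = 140617 μs.
R ≥ L / t_tx = 16800 bits / 0.140617 s = 119 kbps.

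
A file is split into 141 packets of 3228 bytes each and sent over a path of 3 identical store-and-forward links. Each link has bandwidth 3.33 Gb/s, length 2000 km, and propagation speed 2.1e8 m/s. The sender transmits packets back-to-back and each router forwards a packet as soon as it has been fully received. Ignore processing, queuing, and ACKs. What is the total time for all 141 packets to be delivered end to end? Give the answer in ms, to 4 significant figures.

Per-hop transmission t_tx = L/R = 25824/3330000000 = 0.00775495 ms.
Per-hop propagation t_prop = 2000000/210000000 = 9.52381 ms.
Pipeline fill: first packet needs 3·t_tx to clear all hops; remaining 140 packets each add one t_tx.
Total = (3+141-1)·t_tx + 3·t_prop = 143·0.00775495 + 3·9.52381 = 29.68 ms.

29.68 ms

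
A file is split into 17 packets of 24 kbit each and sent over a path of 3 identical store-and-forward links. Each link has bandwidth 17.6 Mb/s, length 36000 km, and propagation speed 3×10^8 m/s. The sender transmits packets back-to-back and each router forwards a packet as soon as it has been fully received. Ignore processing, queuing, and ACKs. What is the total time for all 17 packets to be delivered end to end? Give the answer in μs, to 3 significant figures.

386000 μs

Per-hop transmission t_tx = L/R = 24000/17600000 = 1363.64 μs.
Per-hop propagation t_prop = 36000000/300000000 = 120000 μs.
Pipeline fill: first packet needs 3·t_tx to clear all hops; remaining 16 packets each add one t_tx.
Total = (3+17-1)·t_tx + 3·t_prop = 19·1363.64 + 3·120000 = 386000 μs.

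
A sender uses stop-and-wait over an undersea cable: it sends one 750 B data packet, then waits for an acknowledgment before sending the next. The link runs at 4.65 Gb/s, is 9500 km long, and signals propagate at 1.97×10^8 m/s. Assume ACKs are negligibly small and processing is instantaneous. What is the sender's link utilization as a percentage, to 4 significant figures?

t_tx = L/R = 6000/4650000000 = 1.29032e-06 s.
t_prop = 9500000/197000000 = 0.0482234 s; RTT = 0.0964467 s.
Cycle = t_tx + RTT = 0.096448 s.
Utilization = t_tx / cycle = 1.29032e-06/0.096448 = 0.001338 %.

0.001338 %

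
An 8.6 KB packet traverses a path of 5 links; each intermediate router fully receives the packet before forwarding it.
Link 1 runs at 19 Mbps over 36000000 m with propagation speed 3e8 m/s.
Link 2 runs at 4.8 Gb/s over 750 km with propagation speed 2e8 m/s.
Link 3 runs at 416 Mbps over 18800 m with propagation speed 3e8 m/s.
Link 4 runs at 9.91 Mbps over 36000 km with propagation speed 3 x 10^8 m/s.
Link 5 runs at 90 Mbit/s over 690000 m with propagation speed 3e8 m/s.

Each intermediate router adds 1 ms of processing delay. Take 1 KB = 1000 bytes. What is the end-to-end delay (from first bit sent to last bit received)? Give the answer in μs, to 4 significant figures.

L = 68800 bits.
Transmission delays (L/R per hop): 3621.05, 14.3333, 165.385, 6942.48, 764.444 μs; sum = 11507.7 μs.
Propagation delays (d/s per hop): 120000, 3750, 62.6667, 120000, 2300 μs; sum = 246113 μs.
Processing at 4 router(s): 4 × 1 ms = 4000 μs.
End-to-end = 261600 μs.

261600 μs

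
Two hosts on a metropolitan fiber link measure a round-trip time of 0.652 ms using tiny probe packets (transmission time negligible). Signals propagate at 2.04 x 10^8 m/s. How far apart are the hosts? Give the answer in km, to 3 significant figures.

One-way propagation = RTT/2 = 0.326 ms.
d = s × t = 204000000 × 0.000326 = 66.5 km.

66.5 km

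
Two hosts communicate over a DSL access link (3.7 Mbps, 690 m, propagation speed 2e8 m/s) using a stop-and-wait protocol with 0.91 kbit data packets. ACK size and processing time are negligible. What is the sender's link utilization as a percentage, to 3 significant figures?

97.3 %

t_tx = L/R = 910/3700000 = 0.000245946 s.
t_prop = 690/200000000 = 3.45e-06 s; RTT = 6.9e-06 s.
Cycle = t_tx + RTT = 0.000252846 s.
Utilization = t_tx / cycle = 0.000245946/0.000252846 = 97.3 %.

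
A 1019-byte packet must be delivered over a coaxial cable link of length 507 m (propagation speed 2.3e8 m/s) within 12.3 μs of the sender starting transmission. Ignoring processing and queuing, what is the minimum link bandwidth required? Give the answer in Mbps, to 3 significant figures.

807 Mbps

L = 8152 bits.
Propagation delay = 507 / 2.3e+08 = 2.20435 μs.
Transmission budget = 12.3 − 2.20435 = 10.0957 μs.
R ≥ L / t_tx = 8152 bits / 1.00957e-05 s = 807 Mbps.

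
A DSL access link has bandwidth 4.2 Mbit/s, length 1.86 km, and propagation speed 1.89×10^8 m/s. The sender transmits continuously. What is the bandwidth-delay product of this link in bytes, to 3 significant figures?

Propagation delay = 1860 / 189000000 = 9.84127e-06 s.
BDP = R × t_prop = 4200000 × 9.84127e-06 = 41.3333 bits.
In bytes: 41.3333/8 = 5.17 bytes.

5.17 bytes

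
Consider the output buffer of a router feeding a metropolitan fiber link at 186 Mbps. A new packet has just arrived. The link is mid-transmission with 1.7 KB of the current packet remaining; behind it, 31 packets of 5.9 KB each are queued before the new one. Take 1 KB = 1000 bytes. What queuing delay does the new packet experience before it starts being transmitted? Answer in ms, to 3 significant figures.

Each queued packet: L/R = 47200/186000000 = 0.253763 ms.
31 queued → 7.86667 ms.
Plus remaining 13600 bits of current packet: 0.0731183 ms.
Queuing delay = 7.94 ms.

7.94 ms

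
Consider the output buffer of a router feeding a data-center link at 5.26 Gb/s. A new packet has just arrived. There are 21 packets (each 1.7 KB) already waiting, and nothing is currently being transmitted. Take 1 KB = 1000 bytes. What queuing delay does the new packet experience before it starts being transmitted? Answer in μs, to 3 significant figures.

54.3 μs

Each queued packet: L/R = 13600/5260000000 = 2.58555 μs.
21 queued → 54.2966 μs.
Queuing delay = 54.3 μs.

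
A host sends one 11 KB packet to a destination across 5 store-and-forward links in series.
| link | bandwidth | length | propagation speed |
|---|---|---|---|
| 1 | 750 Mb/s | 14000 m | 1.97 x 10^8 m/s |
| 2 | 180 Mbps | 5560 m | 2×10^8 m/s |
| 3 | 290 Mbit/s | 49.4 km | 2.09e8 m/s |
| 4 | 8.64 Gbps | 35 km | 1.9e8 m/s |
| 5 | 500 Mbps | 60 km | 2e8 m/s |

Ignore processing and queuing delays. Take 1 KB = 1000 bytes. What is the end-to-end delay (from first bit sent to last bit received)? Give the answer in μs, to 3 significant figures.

L = 88000 bits.
Transmission delays (L/R per hop): 117.333, 488.889, 303.448, 10.1852, 176 μs; sum = 1095.86 μs.
Propagation delays (d/s per hop): 71.066, 27.8, 236.364, 184.211, 300 μs; sum = 819.44 μs.
End-to-end = 1920 μs.

1920 μs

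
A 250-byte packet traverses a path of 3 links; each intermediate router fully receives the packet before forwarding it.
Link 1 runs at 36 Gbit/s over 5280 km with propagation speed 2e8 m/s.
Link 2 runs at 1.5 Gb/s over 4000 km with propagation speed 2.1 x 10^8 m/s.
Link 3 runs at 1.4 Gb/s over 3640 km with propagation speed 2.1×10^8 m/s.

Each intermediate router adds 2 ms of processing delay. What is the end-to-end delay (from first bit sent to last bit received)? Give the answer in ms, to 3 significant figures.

L = 250 × 8 = 2000 bits.
Transmission delays (L/R per hop): 5.55556e-05, 0.00133333, 0.00142857 ms; sum = 0.00281746 ms.
Propagation delays (d/s per hop): 26.4, 19.0476, 17.3333 ms; sum = 62.781 ms.
Processing at 2 router(s): 2 × 2 ms = 4 ms.
End-to-end = 66.8 ms.

66.8 ms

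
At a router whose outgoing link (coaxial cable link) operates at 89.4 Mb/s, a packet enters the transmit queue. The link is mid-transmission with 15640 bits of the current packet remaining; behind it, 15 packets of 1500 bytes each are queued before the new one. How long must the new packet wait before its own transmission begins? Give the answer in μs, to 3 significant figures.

Each queued packet: L/R = 12000/89400000 = 134.228 μs.
15 queued → 2013.42 μs.
Plus remaining 15640 bits of current packet: 174.944 μs.
Queuing delay = 2190 μs.

2190 μs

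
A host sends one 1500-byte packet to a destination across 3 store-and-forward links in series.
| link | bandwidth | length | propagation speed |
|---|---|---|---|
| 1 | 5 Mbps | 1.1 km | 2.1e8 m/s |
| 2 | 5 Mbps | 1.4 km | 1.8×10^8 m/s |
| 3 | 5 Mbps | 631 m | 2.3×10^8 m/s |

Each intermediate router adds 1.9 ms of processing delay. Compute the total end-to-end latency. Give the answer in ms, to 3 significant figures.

L = 1500 × 8 = 12000 bits.
Transmission delay per hop = L/R = 12000/5000000 = 2.4 ms; 3 hops → 7.2 ms.
Propagation delays (d/s per hop): 0.0052381, 0.00777778, 0.00274348 ms; sum = 0.0157594 ms.
Processing at 2 router(s): 2 × 1.9 ms = 3.8 ms.
End-to-end = 11.0 ms.

11.0 ms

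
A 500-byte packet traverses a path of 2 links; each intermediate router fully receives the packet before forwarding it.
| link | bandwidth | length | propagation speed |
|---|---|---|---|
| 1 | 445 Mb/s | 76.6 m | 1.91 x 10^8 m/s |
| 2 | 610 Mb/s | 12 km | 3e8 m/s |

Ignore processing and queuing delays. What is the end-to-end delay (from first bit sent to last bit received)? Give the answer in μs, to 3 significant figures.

L = 500 × 8 = 4000 bits.
Transmission delays (L/R per hop): 8.98876, 6.55738 μs; sum = 15.5461 μs.
Propagation delays (d/s per hop): 0.401047, 40 μs; sum = 40.401 μs.
End-to-end = 55.9 μs.

55.9 μs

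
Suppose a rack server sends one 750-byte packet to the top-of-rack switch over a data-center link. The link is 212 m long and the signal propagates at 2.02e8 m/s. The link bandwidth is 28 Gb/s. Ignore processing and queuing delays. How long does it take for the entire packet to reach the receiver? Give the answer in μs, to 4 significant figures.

L = 750 × 8 = 6000 bits.
Transmission delay = L/R = 6000 / 28000000000 = 0.214286 μs.
Propagation delay = d/s = 212 m / 202000000 m/s = 1.0495 μs.
Total = 1.264 μs.

1.264 μs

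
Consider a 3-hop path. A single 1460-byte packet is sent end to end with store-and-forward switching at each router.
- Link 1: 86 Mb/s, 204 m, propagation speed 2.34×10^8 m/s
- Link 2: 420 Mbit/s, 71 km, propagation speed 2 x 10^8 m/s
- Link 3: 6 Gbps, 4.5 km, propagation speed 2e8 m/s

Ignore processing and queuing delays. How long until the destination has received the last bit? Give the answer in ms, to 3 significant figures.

L = 1460 × 8 = 11680 bits.
Transmission delays (L/R per hop): 0.135814, 0.0278095, 0.00194667 ms; sum = 0.16557 ms.
Propagation delays (d/s per hop): 0.000871795, 0.355, 0.0225 ms; sum = 0.378372 ms.
End-to-end = 0.544 ms.

0.544 ms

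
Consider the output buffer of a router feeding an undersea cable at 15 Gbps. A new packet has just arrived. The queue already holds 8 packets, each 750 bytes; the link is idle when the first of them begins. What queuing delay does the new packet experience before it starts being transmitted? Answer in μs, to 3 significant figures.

3.20 μs

Each queued packet: L/R = 6000/15000000000 = 0.4 μs.
8 queued → 3.2 μs.
Queuing delay = 3.20 μs.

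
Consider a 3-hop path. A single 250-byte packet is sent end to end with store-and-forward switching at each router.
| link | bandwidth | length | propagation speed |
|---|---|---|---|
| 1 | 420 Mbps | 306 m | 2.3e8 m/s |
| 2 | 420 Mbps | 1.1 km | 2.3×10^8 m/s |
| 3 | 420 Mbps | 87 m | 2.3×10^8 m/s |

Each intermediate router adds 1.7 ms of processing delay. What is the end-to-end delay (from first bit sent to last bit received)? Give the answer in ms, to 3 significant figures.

3.42 ms

L = 250 × 8 = 2000 bits.
Transmission delay per hop = L/R = 2000/420000000 = 0.0047619 ms; 3 hops → 0.0142857 ms.
Propagation delays (d/s per hop): 0.00133043, 0.00478261, 0.000378261 ms; sum = 0.0064913 ms.
Processing at 2 router(s): 2 × 1.7 ms = 3.4 ms.
End-to-end = 3.42 ms.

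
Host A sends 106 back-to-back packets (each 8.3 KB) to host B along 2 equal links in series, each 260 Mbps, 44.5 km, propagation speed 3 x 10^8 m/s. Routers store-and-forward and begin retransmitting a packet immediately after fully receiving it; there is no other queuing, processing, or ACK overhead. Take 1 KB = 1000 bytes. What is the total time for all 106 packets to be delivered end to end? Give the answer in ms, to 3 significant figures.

27.6 ms

Per-hop transmission t_tx = L/R = 66400/260000000 = 0.255385 ms.
Per-hop propagation t_prop = 44500/300000000 = 0.148333 ms.
Pipeline fill: first packet needs 2·t_tx to clear all hops; remaining 105 packets each add one t_tx.
Total = (2+106-1)·t_tx + 2·t_prop = 107·0.255385 + 2·0.148333 = 27.6 ms.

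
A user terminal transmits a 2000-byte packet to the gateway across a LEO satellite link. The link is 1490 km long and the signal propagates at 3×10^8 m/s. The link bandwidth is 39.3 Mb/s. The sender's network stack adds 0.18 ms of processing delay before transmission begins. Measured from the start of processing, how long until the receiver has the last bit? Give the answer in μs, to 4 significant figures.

5554 μs

L = 2000 × 8 = 16000 bits.
Transmission delay = L/R = 16000 / 39300000 = 407.125 μs.
Propagation delay = d/s = 1490000 m / 300000000 m/s = 4966.67 μs.
Plus processing delay 0.18 ms = 180 μs.
Total = 5554 μs.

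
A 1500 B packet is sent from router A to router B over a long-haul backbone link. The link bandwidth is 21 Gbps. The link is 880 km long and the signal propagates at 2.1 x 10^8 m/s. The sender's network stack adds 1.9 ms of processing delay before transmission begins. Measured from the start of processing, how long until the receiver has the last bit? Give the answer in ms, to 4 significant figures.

6.091 ms

L = 1500 × 8 = 12000 bits.
Transmission delay = L/R = 12000 / 21000000000 = 0.000571429 ms.
Propagation delay = d/s = 880000 m / 210000000 m/s = 4.19048 ms.
Plus processing delay 1.9 ms = 1.9 ms.
Total = 6.091 ms.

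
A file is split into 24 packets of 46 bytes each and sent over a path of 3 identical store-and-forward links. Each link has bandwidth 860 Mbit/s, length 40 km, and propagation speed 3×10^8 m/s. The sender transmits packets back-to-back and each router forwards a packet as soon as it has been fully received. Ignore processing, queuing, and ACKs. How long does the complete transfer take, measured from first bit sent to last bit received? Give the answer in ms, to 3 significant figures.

Per-hop transmission t_tx = L/R = 368/860000000 = 0.000427907 ms.
Per-hop propagation t_prop = 40000/300000000 = 0.133333 ms.
Pipeline fill: first packet needs 3·t_tx to clear all hops; remaining 23 packets each add one t_tx.
Total = (3+24-1)·t_tx + 3·t_prop = 26·0.000427907 + 3·0.133333 = 0.411 ms.

0.411 ms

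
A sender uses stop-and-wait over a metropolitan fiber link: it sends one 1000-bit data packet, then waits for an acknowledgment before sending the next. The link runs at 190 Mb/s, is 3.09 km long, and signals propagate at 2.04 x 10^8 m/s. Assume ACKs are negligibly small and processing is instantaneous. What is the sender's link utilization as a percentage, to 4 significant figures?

t_tx = L/R = 1000/190000000 = 5.26316e-06 s.
t_prop = 3090/204000000 = 1.51471e-05 s; RTT = 3.02941e-05 s.
Cycle = t_tx + RTT = 3.55573e-05 s.
Utilization = t_tx / cycle = 5.26316e-06/3.55573e-05 = 14.80 %.

14.80 %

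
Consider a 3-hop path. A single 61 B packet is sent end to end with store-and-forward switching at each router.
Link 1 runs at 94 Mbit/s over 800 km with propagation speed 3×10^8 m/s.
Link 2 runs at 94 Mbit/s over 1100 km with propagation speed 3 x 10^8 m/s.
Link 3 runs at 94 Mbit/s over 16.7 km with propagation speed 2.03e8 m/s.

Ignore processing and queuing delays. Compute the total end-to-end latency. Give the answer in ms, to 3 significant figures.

6.43 ms

L = 61 × 8 = 488 bits.
Transmission delay per hop = L/R = 488/94000000 = 0.00519149 ms; 3 hops → 0.0155745 ms.
Propagation delays (d/s per hop): 2.66667, 3.66667, 0.082266 ms; sum = 6.4156 ms.
End-to-end = 6.43 ms.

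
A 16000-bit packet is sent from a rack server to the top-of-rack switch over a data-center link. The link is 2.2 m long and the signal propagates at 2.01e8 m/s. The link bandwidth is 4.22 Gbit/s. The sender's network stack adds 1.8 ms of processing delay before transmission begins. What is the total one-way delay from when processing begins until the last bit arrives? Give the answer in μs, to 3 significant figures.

1800 μs

Transmission delay = L/R = 16000 / 4.22e+09 = 3.79147 μs.
Propagation delay = d/s = 2.2 m / 2.01e+08 m/s = 0.0109453 μs.
Plus processing delay 1.8 ms = 1800 μs.
Total = 1800 μs.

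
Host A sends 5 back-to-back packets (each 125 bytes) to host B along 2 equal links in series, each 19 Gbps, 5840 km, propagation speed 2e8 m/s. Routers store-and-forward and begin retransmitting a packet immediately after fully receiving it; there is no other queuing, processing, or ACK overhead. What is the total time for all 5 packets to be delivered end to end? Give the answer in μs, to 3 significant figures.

Per-hop transmission t_tx = L/R = 1000/19000000000 = 0.0526316 μs.
Per-hop propagation t_prop = 5840000/200000000 = 29200 μs.
Pipeline fill: first packet needs 2·t_tx to clear all hops; remaining 4 packets each add one t_tx.
Total = (2+5-1)·t_tx + 2·t_prop = 6·0.0526316 + 2·29200 = 58400 μs.

58400 μs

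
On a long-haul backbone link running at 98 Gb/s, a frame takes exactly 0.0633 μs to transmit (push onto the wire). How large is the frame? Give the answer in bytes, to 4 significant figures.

775.4 bytes

L = R × t_tx = 98000000000 b/s × 6.33e-08 s = 6203.4 bits.
In bytes: 6203.4 / 8 = 775.4 bytes.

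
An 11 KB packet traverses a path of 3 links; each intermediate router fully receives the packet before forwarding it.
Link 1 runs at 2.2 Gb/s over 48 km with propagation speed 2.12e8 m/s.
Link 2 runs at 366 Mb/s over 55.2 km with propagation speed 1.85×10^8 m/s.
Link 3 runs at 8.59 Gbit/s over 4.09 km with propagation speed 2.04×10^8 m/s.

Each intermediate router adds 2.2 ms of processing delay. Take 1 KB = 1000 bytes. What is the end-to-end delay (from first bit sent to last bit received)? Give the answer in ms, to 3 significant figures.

5.24 ms

L = 88000 bits.
Transmission delays (L/R per hop): 0.04, 0.240437, 0.0102445 ms; sum = 0.290682 ms.
Propagation delays (d/s per hop): 0.226415, 0.298378, 0.020049 ms; sum = 0.544842 ms.
Processing at 2 router(s): 2 × 2.2 ms = 4.4 ms.
End-to-end = 5.24 ms.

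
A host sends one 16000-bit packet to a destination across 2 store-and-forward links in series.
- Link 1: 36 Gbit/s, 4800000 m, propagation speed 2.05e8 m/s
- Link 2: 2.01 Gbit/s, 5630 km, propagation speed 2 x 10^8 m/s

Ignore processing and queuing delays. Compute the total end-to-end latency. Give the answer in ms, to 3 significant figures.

51.6 ms

Transmission delays (L/R per hop): 0.000444444, 0.0079602 ms; sum = 0.00840464 ms.
Propagation delays (d/s per hop): 23.4146, 28.15 ms; sum = 51.5646 ms.
End-to-end = 51.6 ms.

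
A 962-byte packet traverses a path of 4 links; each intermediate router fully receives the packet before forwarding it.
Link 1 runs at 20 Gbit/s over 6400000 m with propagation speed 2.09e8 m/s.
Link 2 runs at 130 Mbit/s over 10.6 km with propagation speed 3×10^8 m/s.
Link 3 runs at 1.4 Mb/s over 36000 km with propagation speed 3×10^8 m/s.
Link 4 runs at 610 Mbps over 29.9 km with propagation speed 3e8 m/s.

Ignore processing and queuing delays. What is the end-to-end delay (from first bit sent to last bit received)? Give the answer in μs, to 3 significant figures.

156000 μs

L = 962 × 8 = 7696 bits.
Transmission delays (L/R per hop): 0.3848, 59.2, 5497.14, 12.6164 μs; sum = 5569.34 μs.
Propagation delays (d/s per hop): 30622, 35.3333, 120000, 99.6667 μs; sum = 150757 μs.
End-to-end = 156000 μs.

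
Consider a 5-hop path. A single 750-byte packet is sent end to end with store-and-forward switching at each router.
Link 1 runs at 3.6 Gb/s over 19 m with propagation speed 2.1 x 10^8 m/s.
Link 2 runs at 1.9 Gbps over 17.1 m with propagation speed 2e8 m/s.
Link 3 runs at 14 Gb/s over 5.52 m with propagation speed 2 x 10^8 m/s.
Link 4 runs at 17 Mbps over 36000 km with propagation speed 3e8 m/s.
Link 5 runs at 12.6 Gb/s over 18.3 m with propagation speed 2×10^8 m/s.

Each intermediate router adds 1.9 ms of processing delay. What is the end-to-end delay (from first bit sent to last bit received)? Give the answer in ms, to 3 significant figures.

128 ms

L = 750 × 8 = 6000 bits.
Transmission delays (L/R per hop): 0.00166667, 0.00315789, 0.000428571, 0.352941, 0.00047619 ms; sum = 0.35867 ms.
Propagation delays (d/s per hop): 9.04762e-05, 8.55e-05, 2.76e-05, 120, 9.15e-05 ms; sum = 120 ms.
Processing at 4 router(s): 4 × 1.9 ms = 7.6 ms.
End-to-end = 128 ms.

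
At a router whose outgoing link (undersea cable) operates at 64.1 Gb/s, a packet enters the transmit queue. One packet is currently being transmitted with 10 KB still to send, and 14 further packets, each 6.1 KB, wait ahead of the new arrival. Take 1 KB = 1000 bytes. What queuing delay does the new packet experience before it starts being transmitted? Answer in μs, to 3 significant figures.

11.9 μs

Each queued packet: L/R = 48800/6.41e+10 = 0.76131 μs.
14 queued → 10.6583 μs.
Plus remaining 80000 bits of current packet: 1.24805 μs.
Queuing delay = 11.9 μs.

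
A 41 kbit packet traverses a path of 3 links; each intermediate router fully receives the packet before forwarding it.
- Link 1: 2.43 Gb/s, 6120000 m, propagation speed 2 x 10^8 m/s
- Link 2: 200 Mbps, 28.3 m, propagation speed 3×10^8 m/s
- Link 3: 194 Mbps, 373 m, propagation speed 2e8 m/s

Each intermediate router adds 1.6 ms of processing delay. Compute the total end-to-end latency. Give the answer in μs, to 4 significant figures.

34240 μs

L = 41000 bits.
Transmission delays (L/R per hop): 16.8724, 205, 211.34 μs; sum = 433.213 μs.
Propagation delays (d/s per hop): 30600, 0.0943333, 1.865 μs; sum = 30602 μs.
Processing at 2 router(s): 2 × 1.6 ms = 3200 μs.
End-to-end = 34240 μs.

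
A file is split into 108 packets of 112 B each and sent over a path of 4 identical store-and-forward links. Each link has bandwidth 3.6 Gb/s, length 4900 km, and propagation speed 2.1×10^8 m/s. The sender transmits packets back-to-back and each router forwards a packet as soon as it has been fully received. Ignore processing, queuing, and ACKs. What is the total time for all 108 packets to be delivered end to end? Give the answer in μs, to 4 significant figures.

93360 μs

Per-hop transmission t_tx = L/R = 896/3600000000 = 0.248889 μs.
Per-hop propagation t_prop = 4900000/210000000 = 23333.3 μs.
Pipeline fill: first packet needs 4·t_tx to clear all hops; remaining 107 packets each add one t_tx.
Total = (4+108-1)·t_tx + 4·t_prop = 111·0.248889 + 4·23333.3 = 93360 μs.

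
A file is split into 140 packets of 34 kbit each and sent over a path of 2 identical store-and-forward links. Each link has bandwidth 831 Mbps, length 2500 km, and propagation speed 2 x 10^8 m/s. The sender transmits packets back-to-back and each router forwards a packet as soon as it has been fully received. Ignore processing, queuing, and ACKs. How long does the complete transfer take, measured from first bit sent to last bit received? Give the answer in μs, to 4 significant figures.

30770 μs

Per-hop transmission t_tx = L/R = 34000/831000000 = 40.9146 μs.
Per-hop propagation t_prop = 2500000/200000000 = 12500 μs.
Pipeline fill: first packet needs 2·t_tx to clear all hops; remaining 139 packets each add one t_tx.
Total = (2+140-1)·t_tx + 2·t_prop = 141·40.9146 + 2·12500 = 30770 μs.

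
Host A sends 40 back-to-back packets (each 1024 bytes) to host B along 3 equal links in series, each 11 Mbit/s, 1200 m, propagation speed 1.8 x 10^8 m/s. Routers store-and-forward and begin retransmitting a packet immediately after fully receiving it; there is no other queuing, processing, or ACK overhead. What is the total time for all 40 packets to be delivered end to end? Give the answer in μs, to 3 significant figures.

31300 μs

Per-hop transmission t_tx = L/R = 8192/11000000 = 744.727 μs.
Per-hop propagation t_prop = 1200/180000000 = 6.66667 μs.
Pipeline fill: first packet needs 3·t_tx to clear all hops; remaining 39 packets each add one t_tx.
Total = (3+40-1)·t_tx + 3·t_prop = 42·744.727 + 3·6.66667 = 31300 μs.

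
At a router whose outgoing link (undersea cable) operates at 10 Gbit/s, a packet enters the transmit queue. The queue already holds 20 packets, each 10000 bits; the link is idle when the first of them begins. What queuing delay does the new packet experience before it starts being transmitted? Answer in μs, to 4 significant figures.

Each queued packet: L/R = 10000/10000000000 = 1 μs.
20 queued → 20 μs.
Queuing delay = 20.00 μs.

20.00 μs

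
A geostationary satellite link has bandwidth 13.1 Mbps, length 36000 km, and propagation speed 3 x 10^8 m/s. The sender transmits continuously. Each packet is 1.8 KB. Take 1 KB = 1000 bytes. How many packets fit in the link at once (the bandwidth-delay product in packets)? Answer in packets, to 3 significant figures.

Propagation delay = 36000000 / 300000000 = 0.12 s.
BDP = R × t_prop = 13100000 × 0.12 = 1572000 bits.
In packets of 14400 bits: 109 packets.

109 packets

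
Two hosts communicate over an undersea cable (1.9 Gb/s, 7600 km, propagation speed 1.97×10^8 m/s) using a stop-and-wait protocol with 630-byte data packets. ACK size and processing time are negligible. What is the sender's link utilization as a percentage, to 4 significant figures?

0.003438 %

t_tx = L/R = 5040/1900000000 = 2.65263e-06 s.
t_prop = 7600000/197000000 = 0.0385787 s; RTT = 0.0771574 s.
Cycle = t_tx + RTT = 0.07716 s.
Utilization = t_tx / cycle = 2.65263e-06/0.07716 = 0.003438 %.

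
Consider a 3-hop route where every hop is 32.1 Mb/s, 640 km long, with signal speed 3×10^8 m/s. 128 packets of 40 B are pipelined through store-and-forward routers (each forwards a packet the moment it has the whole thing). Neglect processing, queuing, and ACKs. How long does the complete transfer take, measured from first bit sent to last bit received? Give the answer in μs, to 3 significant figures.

7700 μs

Per-hop transmission t_tx = L/R = 320/32100000 = 9.96885 μs.
Per-hop propagation t_prop = 640000/300000000 = 2133.33 μs.
Pipeline fill: first packet needs 3·t_tx to clear all hops; remaining 127 packets each add one t_tx.
Total = (3+128-1)·t_tx + 3·t_prop = 130·9.96885 + 3·2133.33 = 7700 μs.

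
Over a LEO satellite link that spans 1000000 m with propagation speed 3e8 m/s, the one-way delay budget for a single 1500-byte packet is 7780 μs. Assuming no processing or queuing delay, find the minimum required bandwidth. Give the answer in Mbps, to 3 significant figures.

L = 12000 bits.
Propagation delay = 1000000 / 300000000 = 3333.33 μs.
Transmission budget = 7780 − 3333.33 = 4446.67 μs.
R ≥ L / t_tx = 12000 bits / 0.00444667 s = 2.70 Mbps.

2.70 Mbps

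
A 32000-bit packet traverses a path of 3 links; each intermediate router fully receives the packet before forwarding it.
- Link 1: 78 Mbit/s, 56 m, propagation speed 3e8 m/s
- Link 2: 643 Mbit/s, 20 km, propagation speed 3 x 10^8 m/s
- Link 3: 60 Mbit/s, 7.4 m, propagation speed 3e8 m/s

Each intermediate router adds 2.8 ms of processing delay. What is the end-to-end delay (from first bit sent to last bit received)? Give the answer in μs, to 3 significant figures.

6660 μs

Transmission delays (L/R per hop): 410.256, 49.7667, 533.333 μs; sum = 993.356 μs.
Propagation delays (d/s per hop): 0.186667, 66.6667, 0.0246667 μs; sum = 66.878 μs.
Processing at 2 router(s): 2 × 2.8 ms = 5600 μs.
End-to-end = 6660 μs.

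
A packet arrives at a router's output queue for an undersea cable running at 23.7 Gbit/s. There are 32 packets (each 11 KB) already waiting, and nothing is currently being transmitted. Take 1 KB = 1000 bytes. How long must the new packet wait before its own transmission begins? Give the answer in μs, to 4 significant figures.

Each queued packet: L/R = 88000/23700000000 = 3.71308 μs.
32 queued → 118.819 μs.
Queuing delay = 118.8 μs.

118.8 μs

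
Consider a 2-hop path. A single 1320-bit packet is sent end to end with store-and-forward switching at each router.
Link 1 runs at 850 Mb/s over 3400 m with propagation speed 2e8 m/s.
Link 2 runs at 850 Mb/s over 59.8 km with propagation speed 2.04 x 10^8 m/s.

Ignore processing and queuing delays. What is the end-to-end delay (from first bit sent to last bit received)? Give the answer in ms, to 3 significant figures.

Transmission delay per hop = L/R = 1320/850000000 = 0.00155294 ms; 2 hops → 0.00310588 ms.
Propagation delays (d/s per hop): 0.017, 0.293137 ms; sum = 0.310137 ms.
End-to-end = 0.313 ms.

0.313 ms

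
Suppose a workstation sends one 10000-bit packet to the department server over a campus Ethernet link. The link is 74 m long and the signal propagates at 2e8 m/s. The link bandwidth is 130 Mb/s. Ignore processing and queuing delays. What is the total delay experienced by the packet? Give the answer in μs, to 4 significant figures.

77.29 μs

Transmission delay = L/R = 10000 / 130000000 = 76.9231 μs.
Propagation delay = d/s = 74 m / 200000000 m/s = 0.37 μs.
Total = 77.29 μs.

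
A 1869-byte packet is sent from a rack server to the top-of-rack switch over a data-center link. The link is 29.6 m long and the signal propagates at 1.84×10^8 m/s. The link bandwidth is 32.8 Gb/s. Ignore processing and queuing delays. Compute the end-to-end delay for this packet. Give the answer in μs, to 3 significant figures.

0.617 μs

L = 1869 × 8 = 14952 bits.
Transmission delay = L/R = 14952 / 3.28e+10 = 0.455854 μs.
Propagation delay = d/s = 29.6 m / 184000000 m/s = 0.16087 μs.
Total = 0.617 μs.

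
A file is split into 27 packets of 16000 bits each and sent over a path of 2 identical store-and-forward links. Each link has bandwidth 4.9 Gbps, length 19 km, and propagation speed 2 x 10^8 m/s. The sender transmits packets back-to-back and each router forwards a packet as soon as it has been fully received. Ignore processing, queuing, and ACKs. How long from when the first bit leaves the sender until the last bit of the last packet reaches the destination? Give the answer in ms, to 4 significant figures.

Per-hop transmission t_tx = L/R = 16000/4900000000 = 0.00326531 ms.
Per-hop propagation t_prop = 19000/200000000 = 0.095 ms.
Pipeline fill: first packet needs 2·t_tx to clear all hops; remaining 26 packets each add one t_tx.
Total = (2+27-1)·t_tx + 2·t_prop = 28·0.00326531 + 2·0.095 = 0.2814 ms.

0.2814 ms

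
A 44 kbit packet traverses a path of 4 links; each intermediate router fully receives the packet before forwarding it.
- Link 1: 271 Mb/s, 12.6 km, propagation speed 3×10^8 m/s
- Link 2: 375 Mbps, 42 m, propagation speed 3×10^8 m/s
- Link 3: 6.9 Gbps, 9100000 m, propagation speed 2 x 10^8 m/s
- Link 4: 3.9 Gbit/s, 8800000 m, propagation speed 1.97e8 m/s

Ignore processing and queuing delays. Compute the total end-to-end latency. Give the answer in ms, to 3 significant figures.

90.5 ms

L = 44000 bits.
Transmission delays (L/R per hop): 0.162362, 0.117333, 0.00637681, 0.0112821 ms; sum = 0.297354 ms.
Propagation delays (d/s per hop): 0.042, 0.00014, 45.5, 44.6701 ms; sum = 90.2122 ms.
End-to-end = 90.5 ms.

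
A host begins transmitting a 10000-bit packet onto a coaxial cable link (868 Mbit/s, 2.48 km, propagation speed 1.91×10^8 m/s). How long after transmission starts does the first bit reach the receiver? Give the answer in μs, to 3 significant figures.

First bit experiences only propagation delay: d/s = 2480/191000000 = 13.0 μs.

13.0 μs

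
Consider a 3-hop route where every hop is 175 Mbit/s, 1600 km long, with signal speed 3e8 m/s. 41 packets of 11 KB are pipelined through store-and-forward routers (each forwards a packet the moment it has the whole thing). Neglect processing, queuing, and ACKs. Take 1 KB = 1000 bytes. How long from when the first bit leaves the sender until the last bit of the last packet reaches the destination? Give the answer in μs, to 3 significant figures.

Per-hop transmission t_tx = L/R = 88000/175000000 = 502.857 μs.
Per-hop propagation t_prop = 1600000/300000000 = 5333.33 μs.
Pipeline fill: first packet needs 3·t_tx to clear all hops; remaining 40 packets each add one t_tx.
Total = (3+41-1)·t_tx + 3·t_prop = 43·502.857 + 3·5333.33 = 37600 μs.

37600 μs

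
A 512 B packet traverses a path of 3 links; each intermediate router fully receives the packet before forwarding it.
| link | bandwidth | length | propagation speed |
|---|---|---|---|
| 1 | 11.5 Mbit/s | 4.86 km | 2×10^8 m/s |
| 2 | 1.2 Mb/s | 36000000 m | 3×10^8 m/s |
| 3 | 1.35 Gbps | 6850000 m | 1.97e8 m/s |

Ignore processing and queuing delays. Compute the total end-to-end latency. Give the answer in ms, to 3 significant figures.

L = 512 × 8 = 4096 bits.
Transmission delays (L/R per hop): 0.356174, 3.41333, 0.00303407 ms; sum = 3.77254 ms.
Propagation delays (d/s per hop): 0.0243, 120, 34.7716 ms; sum = 154.796 ms.
End-to-end = 159 ms.

159 ms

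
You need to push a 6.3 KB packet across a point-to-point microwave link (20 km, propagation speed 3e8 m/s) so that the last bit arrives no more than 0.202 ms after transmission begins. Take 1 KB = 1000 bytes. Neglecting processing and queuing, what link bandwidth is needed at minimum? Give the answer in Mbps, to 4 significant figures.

372.4 Mbps

L = 50400 bits.
Propagation delay = 20000 / 300000000 = 0.0666667 ms.
Transmission budget = 0.202 − 0.0666667 = 0.135333 ms.
R ≥ L / t_tx = 50400 bits / 0.000135333 s = 372.4 Mbps.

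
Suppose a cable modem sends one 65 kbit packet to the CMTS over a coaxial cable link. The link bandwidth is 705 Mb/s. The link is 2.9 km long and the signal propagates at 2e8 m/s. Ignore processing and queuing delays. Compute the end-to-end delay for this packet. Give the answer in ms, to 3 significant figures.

0.107 ms

L = 65000 bits.
Transmission delay = L/R = 65000 / 705000000 = 0.0921986 ms.
Propagation delay = d/s = 2900 m / 200000000 m/s = 0.0145 ms.
Total = 0.107 ms.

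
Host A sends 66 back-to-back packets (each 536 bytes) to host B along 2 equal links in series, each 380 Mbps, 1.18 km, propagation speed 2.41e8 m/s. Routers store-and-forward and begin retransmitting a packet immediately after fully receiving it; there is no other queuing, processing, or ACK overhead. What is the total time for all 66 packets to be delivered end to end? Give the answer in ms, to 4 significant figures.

Per-hop transmission t_tx = L/R = 4288/380000000 = 0.0112842 ms.
Per-hop propagation t_prop = 1180/241000000 = 0.00489627 ms.
Pipeline fill: first packet needs 2·t_tx to clear all hops; remaining 65 packets each add one t_tx.
Total = (2+66-1)·t_tx + 2·t_prop = 67·0.0112842 + 2·0.00489627 = 0.7658 ms.

0.7658 ms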